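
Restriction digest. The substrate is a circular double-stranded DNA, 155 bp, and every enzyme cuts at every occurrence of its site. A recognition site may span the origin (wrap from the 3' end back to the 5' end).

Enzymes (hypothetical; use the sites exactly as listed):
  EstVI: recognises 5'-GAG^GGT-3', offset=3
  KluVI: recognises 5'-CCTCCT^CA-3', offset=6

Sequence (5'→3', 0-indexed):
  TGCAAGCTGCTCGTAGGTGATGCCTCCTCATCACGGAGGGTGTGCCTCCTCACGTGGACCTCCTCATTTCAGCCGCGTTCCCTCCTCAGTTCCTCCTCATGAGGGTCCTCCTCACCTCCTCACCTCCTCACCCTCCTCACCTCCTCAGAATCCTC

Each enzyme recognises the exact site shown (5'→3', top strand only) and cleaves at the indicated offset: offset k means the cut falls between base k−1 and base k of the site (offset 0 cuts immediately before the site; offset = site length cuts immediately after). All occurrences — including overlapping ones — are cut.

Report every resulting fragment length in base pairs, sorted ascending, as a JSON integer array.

[6,8,8,8,9,9,10,11,12,14,22,38]

Per-enzyme occurrences:
  EstVI GAGGGT/3: at [35, 100] ⇒ [38, 103]
  KluVI CCTCCTCA/6: at [22, 44, 58, 80, 91, 106, 114, 122, 131, 139] ⇒ [28, 50, 64, 86, 97, 112, 120, 128, 137, 145]

Pooled cuts: [28, 38, 50, 64, 86, 97, 103, 112, 120, 128, 137, 145]

Fragments:
  28→38: 10 bp
  38→50: 12 bp
  50→64: 14 bp
  64→86: 22 bp
  86→97: 11 bp
  97→103: 6 bp
  103→112: 9 bp
  112→120: 8 bp
  120→128: 8 bp
  128→137: 9 bp
  137→145: 8 bp
  145→28 (wrap): 155-145+28 = 38 bp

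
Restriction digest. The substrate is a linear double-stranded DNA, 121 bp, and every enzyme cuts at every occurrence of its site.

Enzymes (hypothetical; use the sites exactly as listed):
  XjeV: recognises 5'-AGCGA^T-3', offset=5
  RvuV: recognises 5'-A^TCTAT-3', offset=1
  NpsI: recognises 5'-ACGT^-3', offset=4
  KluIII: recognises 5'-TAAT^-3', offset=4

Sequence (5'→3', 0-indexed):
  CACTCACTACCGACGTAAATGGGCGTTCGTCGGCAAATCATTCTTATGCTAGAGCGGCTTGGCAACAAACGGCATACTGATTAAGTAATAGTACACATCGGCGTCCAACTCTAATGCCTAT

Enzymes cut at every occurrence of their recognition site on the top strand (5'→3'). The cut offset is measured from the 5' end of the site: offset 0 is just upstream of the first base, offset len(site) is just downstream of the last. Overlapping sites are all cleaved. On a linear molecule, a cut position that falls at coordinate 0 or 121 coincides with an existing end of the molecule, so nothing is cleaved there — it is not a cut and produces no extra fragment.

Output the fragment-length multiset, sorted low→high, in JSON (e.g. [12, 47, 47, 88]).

[6,16,26,73]

Site scan:
  XjeV (AGCGAT, off=5): no sites
  RvuV (ATCTAT, off=1): no sites
  NpsI ACGT/4: at [12] ⇒ [16]
  KluIII TAAT/4: at [85, 111] ⇒ [89, 115]

All cut coordinates (distinct, sorted): [16, 89, 115]

Fragments:
  [0,16): 16 bp
  [16,89): 73 bp
  [89,115): 26 bp
  [115,121): 6 bp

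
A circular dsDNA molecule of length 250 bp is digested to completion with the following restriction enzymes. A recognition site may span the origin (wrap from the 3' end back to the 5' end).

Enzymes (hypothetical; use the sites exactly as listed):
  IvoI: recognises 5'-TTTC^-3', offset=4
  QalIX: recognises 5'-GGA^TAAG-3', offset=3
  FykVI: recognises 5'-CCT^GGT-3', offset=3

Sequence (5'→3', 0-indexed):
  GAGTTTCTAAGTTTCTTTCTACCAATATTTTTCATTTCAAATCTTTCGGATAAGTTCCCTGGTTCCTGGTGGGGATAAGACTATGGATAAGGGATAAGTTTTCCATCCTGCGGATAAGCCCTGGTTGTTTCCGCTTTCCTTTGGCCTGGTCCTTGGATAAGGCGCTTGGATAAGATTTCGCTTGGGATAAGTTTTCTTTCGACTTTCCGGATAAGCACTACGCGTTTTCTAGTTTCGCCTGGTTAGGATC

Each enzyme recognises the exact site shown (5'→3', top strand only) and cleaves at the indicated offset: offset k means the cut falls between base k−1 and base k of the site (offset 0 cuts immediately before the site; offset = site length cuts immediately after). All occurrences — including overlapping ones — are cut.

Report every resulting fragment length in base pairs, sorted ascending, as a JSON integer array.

Per-enzyme occurrences:
  IvoI (TTTC, off=4): starts [3, 11, 15, 29, 34, 43, 99, 127, 134, 175, 192, 196, 203, 225, 232] → cuts [7, 15, 19, 33, 38, 47, 103, 131, 138, 179, 196, 200, 207, 229, 236]
  QalIX (GGATAAG, off=3): starts [47, 72, 84, 91, 111, 154, 167, 184, 208] → cuts [50, 75, 87, 94, 114, 157, 170, 187, 211]
  FykVI (CCTGGT, off=3): starts [57, 64, 119, 144, 237] → cuts [60, 67, 122, 147, 240]

All cut coordinates (distinct, sorted): [7, 15, 19, 33, 38, 47, 50, 60, 67, 75, 87, 94, 103, 114, 122, 131, 138, 147, 157, 170, 179, 187, 196, 200, 207, 211, 229, 236, 240]

Fragment lengths:
  7→15: 8 bp
  15→19: 4 bp
  19→33: 14 bp
  33→38: 5 bp
  38→47: 9 bp
  47→50: 3 bp
  50→60: 10 bp
  60→67: 7 bp
  67→75: 8 bp
  75→87: 12 bp
  87→94: 7 bp
  94→103: 9 bp
  103→114: 11 bp
  114→122: 8 bp
  122→131: 9 bp
  131→138: 7 bp
  138→147: 9 bp
  147→157: 10 bp
  157→170: 13 bp
  170→179: 9 bp
  179→187: 8 bp
  187→196: 9 bp
  196→200: 4 bp
  200→207: 7 bp
  207→211: 4 bp
  211→229: 18 bp
  229→236: 7 bp
  236→240: 4 bp
  240→7 (wrap): 250-240+7 = 17 bp

[3,4,4,4,4,5,7,7,7,7,7,8,8,8,8,9,9,9,9,9,9,10,10,11,12,13,14,17,18]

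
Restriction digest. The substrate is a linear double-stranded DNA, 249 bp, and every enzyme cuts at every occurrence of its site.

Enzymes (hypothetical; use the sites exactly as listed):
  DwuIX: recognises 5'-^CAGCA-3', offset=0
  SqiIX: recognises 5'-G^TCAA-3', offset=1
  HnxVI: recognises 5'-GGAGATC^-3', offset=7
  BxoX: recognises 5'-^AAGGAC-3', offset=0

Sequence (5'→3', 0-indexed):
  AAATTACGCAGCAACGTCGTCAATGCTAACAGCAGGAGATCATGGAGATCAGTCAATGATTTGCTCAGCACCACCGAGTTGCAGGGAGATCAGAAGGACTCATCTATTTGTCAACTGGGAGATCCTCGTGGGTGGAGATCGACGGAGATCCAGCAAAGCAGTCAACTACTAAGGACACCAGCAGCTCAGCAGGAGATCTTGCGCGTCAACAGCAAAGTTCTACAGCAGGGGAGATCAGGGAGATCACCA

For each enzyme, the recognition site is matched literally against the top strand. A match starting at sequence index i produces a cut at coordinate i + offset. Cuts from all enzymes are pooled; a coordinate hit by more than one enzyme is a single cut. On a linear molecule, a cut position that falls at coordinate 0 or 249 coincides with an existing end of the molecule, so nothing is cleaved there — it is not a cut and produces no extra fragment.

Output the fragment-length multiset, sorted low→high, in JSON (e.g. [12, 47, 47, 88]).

[2,2,4,4,7,8,8,8,9,9,9,10,10,11,11,12,12,13,13,14,14,16,17,26]

Per-enzyme occurrences:
  DwuIX (CAGCA, off=0): starts [8, 29, 65, 150, 178, 186, 209, 222] → cuts [8, 29, 65, 150, 178, 186, 209, 222]
  SqiIX (GTCAA, off=1): starts [18, 51, 109, 160, 204] → cuts [19, 52, 110, 161, 205]
  HnxVI (GGAGATC, off=7): starts [34, 43, 84, 117, 133, 143, 191, 229, 238] → cuts [41, 50, 91, 124, 140, 150, 198, 236, 245]
  BxoX (AAGGAC, off=0): starts [93, 170] → cuts [93, 170]

Pooled cuts: [8, 19, 29, 41, 50, 52, 65, 91, 93, 110, 124, 140, 150, 161, 170, 178, 186, 198, 205, 209, 222, 236, 245]

Fragments:
  [0,8): 8 bp
  [8,19): 11 bp
  [19,29): 10 bp
  [29,41): 12 bp
  [41,50): 9 bp
  [50,52): 2 bp
  [52,65): 13 bp
  [65,91): 26 bp
  [91,93): 2 bp
  [93,110): 17 bp
  [110,124): 14 bp
  [124,140): 16 bp
  [140,150): 10 bp
  [150,161): 11 bp
  [161,170): 9 bp
  [170,178): 8 bp
  [178,186): 8 bp
  [186,198): 12 bp
  [198,205): 7 bp
  [205,209): 4 bp
  [209,222): 13 bp
  [222,236): 14 bp
  [236,245): 9 bp
  [245,249): 4 bp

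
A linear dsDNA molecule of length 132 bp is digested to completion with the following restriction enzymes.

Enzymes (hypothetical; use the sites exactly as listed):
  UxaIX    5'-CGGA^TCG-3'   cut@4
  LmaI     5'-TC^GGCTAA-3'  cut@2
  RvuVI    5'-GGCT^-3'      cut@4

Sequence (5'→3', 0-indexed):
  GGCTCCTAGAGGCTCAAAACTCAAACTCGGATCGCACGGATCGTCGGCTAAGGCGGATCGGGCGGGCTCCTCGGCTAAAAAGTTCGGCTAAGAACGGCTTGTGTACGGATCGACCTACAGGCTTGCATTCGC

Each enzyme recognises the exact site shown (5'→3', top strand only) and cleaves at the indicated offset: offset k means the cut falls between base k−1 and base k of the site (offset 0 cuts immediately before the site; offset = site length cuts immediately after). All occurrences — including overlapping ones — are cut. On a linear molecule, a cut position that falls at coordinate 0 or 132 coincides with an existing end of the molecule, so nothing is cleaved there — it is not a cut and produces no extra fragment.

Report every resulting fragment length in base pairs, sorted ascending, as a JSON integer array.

[4,4,4,4,4,5,8,9,9,9,10,10,10,11,14,17]

Site scan:
  UxaIX CGGATCG/4: at [27, 36, 53, 105] ⇒ [31, 40, 57, 109]
  LmaI TCGGCTAA/2: at [43, 70, 83] ⇒ [45, 72, 85]
  RvuVI GGCT/4: at [0, 10, 45, 64, 72, 85, 95, 119] ⇒ [4, 14, 49, 68, 76, 89, 99, 123]

Pooled cuts: [4, 14, 31, 40, 45, 49, 57, 68, 72, 76, 85, 89, 99, 109, 123]

Fragment lengths:
  [0,4): 4 bp
  [4,14): 10 bp
  [14,31): 17 bp
  [31,40): 9 bp
  [40,45): 5 bp
  [45,49): 4 bp
  [49,57): 8 bp
  [57,68): 11 bp
  [68,72): 4 bp
  [72,76): 4 bp
  [76,85): 9 bp
  [85,89): 4 bp
  [89,99): 10 bp
  [99,109): 10 bp
  [109,123): 14 bp
  [123,132): 9 bp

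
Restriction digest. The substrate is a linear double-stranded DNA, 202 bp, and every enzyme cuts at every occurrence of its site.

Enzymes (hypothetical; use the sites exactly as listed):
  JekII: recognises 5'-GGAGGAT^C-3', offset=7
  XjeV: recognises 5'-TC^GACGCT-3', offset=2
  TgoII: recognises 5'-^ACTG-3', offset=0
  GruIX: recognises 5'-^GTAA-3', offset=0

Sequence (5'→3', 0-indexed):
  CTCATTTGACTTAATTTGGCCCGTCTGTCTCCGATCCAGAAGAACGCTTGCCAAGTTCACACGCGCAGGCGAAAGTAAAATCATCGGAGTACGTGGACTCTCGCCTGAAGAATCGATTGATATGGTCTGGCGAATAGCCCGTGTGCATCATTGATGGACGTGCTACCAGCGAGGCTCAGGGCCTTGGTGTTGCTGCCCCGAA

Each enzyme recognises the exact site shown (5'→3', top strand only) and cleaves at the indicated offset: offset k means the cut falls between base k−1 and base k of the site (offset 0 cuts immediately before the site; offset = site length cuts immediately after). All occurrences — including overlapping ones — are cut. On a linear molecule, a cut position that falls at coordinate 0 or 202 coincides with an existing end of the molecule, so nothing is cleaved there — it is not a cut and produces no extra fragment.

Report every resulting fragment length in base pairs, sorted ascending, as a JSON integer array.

[74,128]

Site scan:
  JekII (GGAGGATC, off=7): no sites
  XjeV (TCGACGCT, off=2): no sites
  TgoII (ACTG, off=0): no sites
  GruIX (GTAA, off=0): starts [74] → cuts [74]

All cut coordinates (distinct, sorted): [74]

Fragment lengths:
  [0,74): 74 bp
  [74,202): 128 bp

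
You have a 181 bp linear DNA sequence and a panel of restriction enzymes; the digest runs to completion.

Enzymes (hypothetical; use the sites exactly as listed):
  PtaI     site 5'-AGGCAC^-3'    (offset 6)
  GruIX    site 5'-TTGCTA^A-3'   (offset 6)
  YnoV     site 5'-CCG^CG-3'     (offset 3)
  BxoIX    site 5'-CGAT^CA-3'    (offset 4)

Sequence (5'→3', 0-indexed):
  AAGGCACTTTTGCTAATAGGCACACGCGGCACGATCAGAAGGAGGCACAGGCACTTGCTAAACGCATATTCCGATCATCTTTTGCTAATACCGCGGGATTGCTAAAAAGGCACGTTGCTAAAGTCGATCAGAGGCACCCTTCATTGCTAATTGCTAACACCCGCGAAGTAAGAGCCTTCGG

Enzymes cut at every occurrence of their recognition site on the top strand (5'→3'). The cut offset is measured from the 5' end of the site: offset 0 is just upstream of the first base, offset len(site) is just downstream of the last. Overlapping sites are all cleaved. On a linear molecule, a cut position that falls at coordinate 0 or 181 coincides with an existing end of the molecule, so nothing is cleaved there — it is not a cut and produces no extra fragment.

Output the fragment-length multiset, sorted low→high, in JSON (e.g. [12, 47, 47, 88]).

[6,6,6,7,7,7,7,8,8,8,9,9,11,12,12,12,13,15,18]

Per-enzyme occurrences:
  PtaI (AGGCAC, off=6): starts [1, 17, 42, 48, 107, 131] → cuts [7, 23, 48, 54, 113, 137]
  GruIX (TTGCTAA, off=6): starts [9, 54, 81, 98, 114, 143, 150] → cuts [15, 60, 87, 104, 120, 149, 156]
  YnoV (CCGCG, off=3): starts [90, 160] → cuts [93, 163]
  BxoIX (CGATCA, off=4): starts [31, 71, 124] → cuts [35, 75, 128]

Pooled cuts: [7, 15, 23, 35, 48, 54, 60, 75, 87, 93, 104, 113, 120, 128, 137, 149, 156, 163]

Fragments:
  [0,7): 7 bp
  [7,15): 8 bp
  [15,23): 8 bp
  [23,35): 12 bp
  [35,48): 13 bp
  [48,54): 6 bp
  [54,60): 6 bp
  [60,75): 15 bp
  [75,87): 12 bp
  [87,93): 6 bp
  [93,104): 11 bp
  [104,113): 9 bp
  [113,120): 7 bp
  [120,128): 8 bp
  [128,137): 9 bp
  [137,149): 12 bp
  [149,156): 7 bp
  [156,163): 7 bp
  [163,181): 18 bp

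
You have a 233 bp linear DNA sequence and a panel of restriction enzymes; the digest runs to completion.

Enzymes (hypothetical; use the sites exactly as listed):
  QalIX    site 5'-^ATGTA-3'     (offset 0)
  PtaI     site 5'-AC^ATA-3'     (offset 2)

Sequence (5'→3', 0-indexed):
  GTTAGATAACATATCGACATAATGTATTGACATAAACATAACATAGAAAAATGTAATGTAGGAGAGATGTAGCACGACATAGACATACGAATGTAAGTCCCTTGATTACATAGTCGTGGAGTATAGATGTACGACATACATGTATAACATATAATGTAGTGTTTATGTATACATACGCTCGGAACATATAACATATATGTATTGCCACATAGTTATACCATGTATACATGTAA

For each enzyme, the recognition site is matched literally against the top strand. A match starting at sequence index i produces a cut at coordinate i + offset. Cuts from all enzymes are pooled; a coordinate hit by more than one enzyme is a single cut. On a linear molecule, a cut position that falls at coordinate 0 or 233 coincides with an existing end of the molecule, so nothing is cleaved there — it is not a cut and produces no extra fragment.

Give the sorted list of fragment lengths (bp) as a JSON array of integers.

[3,4,4,5,5,5,6,6,6,6,7,8,8,8,8,9,9,10,10,11,11,11,12,12,13,17,19]

Site scan:
  QalIX (ATGTA, off=0): starts [21, 50, 55, 66, 90, 126, 139, 153, 164, 196, 219, 227] → cuts [21, 50, 55, 66, 90, 126, 139, 153, 164, 196, 219, 227]
  PtaI (ACATA, off=2): starts [8, 16, 29, 35, 40, 76, 82, 107, 133, 146, 170, 183, 190, 206] → cuts [10, 18, 31, 37, 42, 78, 84, 109, 135, 148, 172, 185, 192, 208]

All cut coordinates (distinct, sorted): [10, 18, 21, 31, 37, 42, 50, 55, 66, 78, 84, 90, 109, 126, 135, 139, 148, 153, 164, 172, 185, 192, 196, 208, 219, 227]

Fragments:
  [0,10): 10 bp
  [10,18): 8 bp
  [18,21): 3 bp
  [21,31): 10 bp
  [31,37): 6 bp
  [37,42): 5 bp
  [42,50): 8 bp
  [50,55): 5 bp
  [55,66): 11 bp
  [66,78): 12 bp
  [78,84): 6 bp
  [84,90): 6 bp
  [90,109): 19 bp
  [109,126): 17 bp
  [126,135): 9 bp
  [135,139): 4 bp
  [139,148): 9 bp
  [148,153): 5 bp
  [153,164): 11 bp
  [164,172): 8 bp
  [172,185): 13 bp
  [185,192): 7 bp
  [192,196): 4 bp
  [196,208): 12 bp
  [208,219): 11 bp
  [219,227): 8 bp
  [227,233): 6 bp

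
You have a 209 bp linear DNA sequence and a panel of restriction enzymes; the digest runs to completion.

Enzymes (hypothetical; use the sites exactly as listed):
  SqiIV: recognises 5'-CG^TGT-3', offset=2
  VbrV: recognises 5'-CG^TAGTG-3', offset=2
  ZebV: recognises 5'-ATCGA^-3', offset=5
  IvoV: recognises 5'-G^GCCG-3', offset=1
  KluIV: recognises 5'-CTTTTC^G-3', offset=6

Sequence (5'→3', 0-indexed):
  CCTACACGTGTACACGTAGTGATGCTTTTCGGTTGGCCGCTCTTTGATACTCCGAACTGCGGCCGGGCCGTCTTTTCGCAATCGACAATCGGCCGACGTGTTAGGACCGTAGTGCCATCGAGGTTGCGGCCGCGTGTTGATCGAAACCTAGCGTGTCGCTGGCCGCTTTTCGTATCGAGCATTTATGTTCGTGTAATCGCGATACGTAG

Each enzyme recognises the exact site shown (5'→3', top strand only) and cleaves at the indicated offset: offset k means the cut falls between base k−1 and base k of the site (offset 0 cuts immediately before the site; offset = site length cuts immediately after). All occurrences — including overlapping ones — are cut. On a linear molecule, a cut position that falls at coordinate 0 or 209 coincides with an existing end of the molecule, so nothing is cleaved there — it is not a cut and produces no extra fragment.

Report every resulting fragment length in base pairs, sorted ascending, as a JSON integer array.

[5,5,6,6,7,7,7,8,8,8,8,9,10,10,11,11,12,13,14,18,26]

Site scan:
  SqiIV (CGTGT, off=2): starts [6, 96, 132, 151, 189] → cuts [8, 98, 134, 153, 191]
  VbrV (CGTAGTG, off=2): starts [14, 107] → cuts [16, 109]
  ZebV (ATCGA, off=5): starts [80, 116, 139, 173] → cuts [85, 121, 144, 178]
  IvoV (GGCCG, off=1): starts [34, 60, 65, 90, 127, 160] → cuts [35, 61, 66, 91, 128, 161]
  KluIV (CTTTTCG, off=6): starts [24, 71, 165] → cuts [30, 77, 171]

Pooled cuts: [8, 16, 30, 35, 61, 66, 77, 85, 91, 98, 109, 121, 128, 134, 144, 153, 161, 171, 178, 191]

Fragment lengths:
  [0,8): 8 bp
  [8,16): 8 bp
  [16,30): 14 bp
  [30,35): 5 bp
  [35,61): 26 bp
  [61,66): 5 bp
  [66,77): 11 bp
  [77,85): 8 bp
  [85,91): 6 bp
  [91,98): 7 bp
  [98,109): 11 bp
  [109,121): 12 bp
  [121,128): 7 bp
  [128,134): 6 bp
  [134,144): 10 bp
  [144,153): 9 bp
  [153,161): 8 bp
  [161,171): 10 bp
  [171,178): 7 bp
  [178,191): 13 bp
  [191,209): 18 bp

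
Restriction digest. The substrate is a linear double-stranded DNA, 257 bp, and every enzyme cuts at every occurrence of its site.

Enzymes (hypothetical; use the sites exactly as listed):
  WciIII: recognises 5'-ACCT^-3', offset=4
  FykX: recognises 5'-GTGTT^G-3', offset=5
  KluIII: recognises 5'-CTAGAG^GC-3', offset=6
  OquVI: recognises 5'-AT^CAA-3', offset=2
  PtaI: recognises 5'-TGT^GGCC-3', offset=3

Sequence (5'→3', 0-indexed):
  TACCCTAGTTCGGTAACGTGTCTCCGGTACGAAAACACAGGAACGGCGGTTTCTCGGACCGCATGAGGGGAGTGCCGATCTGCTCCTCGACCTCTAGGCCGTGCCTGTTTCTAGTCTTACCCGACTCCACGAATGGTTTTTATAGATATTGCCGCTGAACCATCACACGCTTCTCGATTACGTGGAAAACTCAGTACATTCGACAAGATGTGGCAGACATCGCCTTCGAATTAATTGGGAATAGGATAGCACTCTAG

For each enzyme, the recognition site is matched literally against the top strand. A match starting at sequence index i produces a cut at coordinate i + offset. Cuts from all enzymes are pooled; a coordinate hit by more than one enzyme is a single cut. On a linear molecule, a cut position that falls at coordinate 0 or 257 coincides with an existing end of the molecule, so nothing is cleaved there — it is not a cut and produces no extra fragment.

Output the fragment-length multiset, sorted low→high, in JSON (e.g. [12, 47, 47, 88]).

Scan for sites:
  WciIII (ACCT, off=4): starts [89] → cuts [93]
  FykX (GTGTTG, off=5): no sites
  KluIII (CTAGAGGC, off=6): no sites
  OquVI (ATCAA, off=2): no sites
  PtaI (TGTGGCC, off=3): no sites

Pooled cuts: [93]

Fragments:
  [0,93): 93 bp
  [93,257): 164 bp

[93,164]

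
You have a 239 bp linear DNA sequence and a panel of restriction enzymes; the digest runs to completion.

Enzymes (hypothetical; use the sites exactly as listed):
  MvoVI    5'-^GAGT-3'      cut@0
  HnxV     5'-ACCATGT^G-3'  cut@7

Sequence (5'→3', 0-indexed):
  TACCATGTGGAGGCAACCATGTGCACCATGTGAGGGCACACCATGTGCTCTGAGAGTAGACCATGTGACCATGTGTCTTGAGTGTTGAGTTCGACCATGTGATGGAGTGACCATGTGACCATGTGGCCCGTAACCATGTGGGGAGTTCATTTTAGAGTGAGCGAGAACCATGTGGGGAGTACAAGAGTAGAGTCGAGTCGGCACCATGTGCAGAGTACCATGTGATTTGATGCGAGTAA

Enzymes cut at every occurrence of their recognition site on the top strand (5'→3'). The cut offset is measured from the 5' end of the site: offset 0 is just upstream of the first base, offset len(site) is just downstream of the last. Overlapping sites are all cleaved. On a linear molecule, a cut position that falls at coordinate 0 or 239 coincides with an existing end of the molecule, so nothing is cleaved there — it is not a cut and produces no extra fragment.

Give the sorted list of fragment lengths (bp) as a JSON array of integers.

Per-enzyme occurrences:
  MvoVI GAGT/0: at [53, 79, 86, 104, 142, 154, 176, 184, 189, 194, 212, 233] ⇒ [53, 79, 86, 104, 142, 154, 176, 184, 189, 194, 212, 233]
  HnxV ACCATGTG/7: at [1, 15, 24, 39, 59, 67, 93, 109, 117, 132, 166, 202, 216] ⇒ [8, 22, 31, 46, 66, 74, 100, 116, 124, 139, 173, 209, 223]

All cut coordinates (distinct, sorted): [8, 22, 31, 46, 53, 66, 74, 79, 86, 100, 104, 116, 124, 139, 142, 154, 173, 176, 184, 189, 194, 209, 212, 223, 233]

Fragments:
  [0,8): 8 bp
  [8,22): 14 bp
  [22,31): 9 bp
  [31,46): 15 bp
  [46,53): 7 bp
  [53,66): 13 bp
  [66,74): 8 bp
  [74,79): 5 bp
  [79,86): 7 bp
  [86,100): 14 bp
  [100,104): 4 bp
  [104,116): 12 bp
  [116,124): 8 bp
  [124,139): 15 bp
  [139,142): 3 bp
  [142,154): 12 bp
  [154,173): 19 bp
  [173,176): 3 bp
  [176,184): 8 bp
  [184,189): 5 bp
  [189,194): 5 bp
  [194,209): 15 bp
  [209,212): 3 bp
  [212,223): 11 bp
  [223,233): 10 bp
  [233,239): 6 bp

[3,3,3,4,5,5,5,6,7,7,8,8,8,8,9,10,11,12,12,13,14,14,15,15,15,19]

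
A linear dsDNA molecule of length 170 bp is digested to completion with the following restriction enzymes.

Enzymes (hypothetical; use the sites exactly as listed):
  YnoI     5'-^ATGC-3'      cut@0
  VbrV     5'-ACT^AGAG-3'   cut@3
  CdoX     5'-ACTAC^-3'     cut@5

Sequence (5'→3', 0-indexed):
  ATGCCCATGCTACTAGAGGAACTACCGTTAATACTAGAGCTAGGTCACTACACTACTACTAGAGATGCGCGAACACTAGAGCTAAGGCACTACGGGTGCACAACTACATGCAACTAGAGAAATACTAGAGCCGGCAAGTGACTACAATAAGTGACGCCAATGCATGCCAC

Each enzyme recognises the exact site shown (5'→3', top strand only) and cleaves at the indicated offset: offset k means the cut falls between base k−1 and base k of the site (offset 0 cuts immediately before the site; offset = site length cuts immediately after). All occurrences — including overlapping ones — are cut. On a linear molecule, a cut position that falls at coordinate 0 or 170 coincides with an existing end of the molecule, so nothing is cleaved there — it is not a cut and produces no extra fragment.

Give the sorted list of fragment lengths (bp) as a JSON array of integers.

[1,3,4,4,5,6,7,8,8,10,11,11,13,14,14,16,16,19]

Scan for sites:
  YnoI (ATGC, off=0): starts [0, 6, 64, 107, 159, 163] → cuts [6, 64, 107, 159, 163] (position 0 is a terminus of the linear molecule — no cut)
  VbrV (ACTAGAG, off=3): starts [11, 32, 57, 74, 112, 123] → cuts [14, 35, 60, 77, 115, 126]
  CdoX (ACTAC, off=5): starts [20, 46, 51, 54, 88, 102, 140] → cuts [25, 51, 56, 59, 93, 107, 145]

Pooled cuts: [6, 14, 25, 35, 51, 56, 59, 60, 64, 77, 93, 107, 115, 126, 145, 159, 163]

Fragment lengths:
  [0,6): 6 bp
  [6,14): 8 bp
  [14,25): 11 bp
  [25,35): 10 bp
  [35,51): 16 bp
  [51,56): 5 bp
  [56,59): 3 bp
  [59,60): 1 bp
  [60,64): 4 bp
  [64,77): 13 bp
  [77,93): 16 bp
  [93,107): 14 bp
  [107,115): 8 bp
  [115,126): 11 bp
  [126,145): 19 bp
  [145,159): 14 bp
  [159,163): 4 bp
  [163,170): 7 bp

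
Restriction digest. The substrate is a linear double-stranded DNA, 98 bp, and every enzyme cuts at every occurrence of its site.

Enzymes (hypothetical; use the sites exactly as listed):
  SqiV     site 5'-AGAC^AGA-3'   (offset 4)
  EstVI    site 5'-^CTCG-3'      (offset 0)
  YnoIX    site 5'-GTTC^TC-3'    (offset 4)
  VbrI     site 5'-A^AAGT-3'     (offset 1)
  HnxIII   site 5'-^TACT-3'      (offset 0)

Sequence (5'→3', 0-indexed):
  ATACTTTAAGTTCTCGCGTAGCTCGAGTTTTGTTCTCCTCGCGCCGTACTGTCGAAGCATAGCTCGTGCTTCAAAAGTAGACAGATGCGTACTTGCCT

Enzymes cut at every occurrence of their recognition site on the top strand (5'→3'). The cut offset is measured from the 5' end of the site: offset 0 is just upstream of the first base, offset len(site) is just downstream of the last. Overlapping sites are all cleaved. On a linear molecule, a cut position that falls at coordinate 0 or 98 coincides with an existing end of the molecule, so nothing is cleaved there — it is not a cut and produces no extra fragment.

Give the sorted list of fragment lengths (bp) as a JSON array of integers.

Scan for sites:
  SqiV AGACAGA/4: at [78] ⇒ [82]
  EstVI CTCG/0: at [12, 21, 37, 62] ⇒ [12, 21, 37, 62]
  YnoIX GTTCTC/4: at [9, 31] ⇒ [13, 35]
  VbrI AAAGT/1: at [73] ⇒ [74]
  HnxIII TACT/0: at [1, 46, 89] ⇒ [1, 46, 89]

All cut coordinates (distinct, sorted): [1, 12, 13, 21, 35, 37, 46, 62, 74, 82, 89]

Fragment lengths:
  [0,1): 1 bp
  [1,12): 11 bp
  [12,13): 1 bp
  [13,21): 8 bp
  [21,35): 14 bp
  [35,37): 2 bp
  [37,46): 9 bp
  [46,62): 16 bp
  [62,74): 12 bp
  [74,82): 8 bp
  [82,89): 7 bp
  [89,98): 9 bp

[1,1,2,7,8,8,9,9,11,12,14,16]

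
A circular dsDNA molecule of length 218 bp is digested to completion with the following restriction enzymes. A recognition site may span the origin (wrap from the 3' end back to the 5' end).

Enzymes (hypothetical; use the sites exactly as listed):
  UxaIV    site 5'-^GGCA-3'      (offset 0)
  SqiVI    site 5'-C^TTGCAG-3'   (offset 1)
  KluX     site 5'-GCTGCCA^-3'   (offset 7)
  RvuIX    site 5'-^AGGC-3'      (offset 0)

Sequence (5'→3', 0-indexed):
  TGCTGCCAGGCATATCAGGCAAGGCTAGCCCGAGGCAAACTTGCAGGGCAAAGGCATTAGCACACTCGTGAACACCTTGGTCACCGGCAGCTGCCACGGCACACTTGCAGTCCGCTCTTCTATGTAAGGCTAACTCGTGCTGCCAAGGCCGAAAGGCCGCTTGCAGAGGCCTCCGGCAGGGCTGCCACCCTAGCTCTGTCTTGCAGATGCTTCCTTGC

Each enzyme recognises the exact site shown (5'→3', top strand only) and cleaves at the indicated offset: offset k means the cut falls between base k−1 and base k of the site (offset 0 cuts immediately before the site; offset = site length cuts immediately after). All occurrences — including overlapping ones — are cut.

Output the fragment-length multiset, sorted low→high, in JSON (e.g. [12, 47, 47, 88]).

Per-enzyme occurrences:
  UxaIV (GGCA, off=0): starts [8, 17, 33, 46, 52, 85, 97, 174] → cuts [8, 17, 33, 46, 52, 85, 97, 174]
  SqiVI (CTTGCAG, off=1): starts [39, 103, 159, 199] → cuts [40, 104, 160, 200]
  KluX (GCTGCCA, off=7): starts [1, 89, 138, 180] → cuts [8, 96, 145, 187]
  RvuIX (AGGC, off=0): starts [7, 16, 21, 32, 51, 126, 145, 153, 166] → cuts [7, 16, 21, 32, 51, 126, 145, 153, 166]

Pooled cuts: [7, 8, 16, 17, 21, 32, 33, 40, 46, 51, 52, 85, 96, 97, 104, 126, 145, 153, 160, 166, 174, 187, 200]

Fragments:
  7→8: 1 bp
  8→16: 8 bp
  16→17: 1 bp
  17→21: 4 bp
  21→32: 11 bp
  32→33: 1 bp
  33→40: 7 bp
  40→46: 6 bp
  46→51: 5 bp
  51→52: 1 bp
  52→85: 33 bp
  85→96: 11 bp
  96→97: 1 bp
  97→104: 7 bp
  104→126: 22 bp
  126→145: 19 bp
  145→153: 8 bp
  153→160: 7 bp
  160→166: 6 bp
  166→174: 8 bp
  174→187: 13 bp
  187→200: 13 bp
  200→7 (wrap): 218-200+7 = 25 bp

[1,1,1,1,1,4,5,6,6,7,7,7,8,8,8,11,11,13,13,19,22,25,33]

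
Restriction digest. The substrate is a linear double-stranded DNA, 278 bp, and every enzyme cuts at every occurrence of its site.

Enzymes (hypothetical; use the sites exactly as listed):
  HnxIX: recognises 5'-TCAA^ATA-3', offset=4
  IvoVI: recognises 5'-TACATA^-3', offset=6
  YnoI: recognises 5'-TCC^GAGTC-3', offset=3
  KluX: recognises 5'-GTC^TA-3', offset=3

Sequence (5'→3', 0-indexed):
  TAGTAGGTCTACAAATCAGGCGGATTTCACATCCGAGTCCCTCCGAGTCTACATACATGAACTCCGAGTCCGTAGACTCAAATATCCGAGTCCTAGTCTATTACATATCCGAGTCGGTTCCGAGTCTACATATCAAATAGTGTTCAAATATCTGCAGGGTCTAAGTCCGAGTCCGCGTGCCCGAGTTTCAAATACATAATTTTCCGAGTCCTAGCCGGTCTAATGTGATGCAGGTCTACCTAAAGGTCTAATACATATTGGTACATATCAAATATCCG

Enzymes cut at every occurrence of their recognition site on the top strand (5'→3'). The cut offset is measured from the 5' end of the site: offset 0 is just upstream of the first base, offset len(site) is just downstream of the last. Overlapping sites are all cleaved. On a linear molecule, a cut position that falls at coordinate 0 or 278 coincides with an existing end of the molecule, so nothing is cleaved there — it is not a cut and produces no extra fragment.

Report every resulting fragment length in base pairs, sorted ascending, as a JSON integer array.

[3,4,4,5,5,6,6,6,7,7,7,7,9,9,9,10,10,10,11,11,11,12,14,15,16,16,23,25]

Per-enzyme occurrences:
  HnxIX (TCAAATA, off=4): starts [77, 132, 143, 187, 267] → cuts [81, 136, 147, 191, 271]
  IvoVI (TACATA, off=6): starts [49, 101, 126, 192, 251, 261] → cuts [55, 107, 132, 198, 257, 267]
  YnoI (TCCGAGTC, off=3): starts [31, 41, 62, 84, 107, 118, 165, 202] → cuts [34, 44, 65, 87, 110, 121, 168, 205]
  KluX (GTCTA, off=3): starts [6, 46, 95, 123, 158, 217, 233, 245] → cuts [9, 49, 98, 126, 161, 220, 236, 248]

All cut coordinates (distinct, sorted): [9, 34, 44, 49, 55, 65, 81, 87, 98, 107, 110, 121, 126, 132, 136, 147, 161, 168, 191, 198, 205, 220, 236, 248, 257, 267, 271]

Fragment lengths:
  [0,9): 9 bp
  [9,34): 25 bp
  [34,44): 10 bp
  [44,49): 5 bp
  [49,55): 6 bp
  [55,65): 10 bp
  [65,81): 16 bp
  [81,87): 6 bp
  [87,98): 11 bp
  [98,107): 9 bp
  [107,110): 3 bp
  [110,121): 11 bp
  [121,126): 5 bp
  [126,132): 6 bp
  [132,136): 4 bp
  [136,147): 11 bp
  [147,161): 14 bp
  [161,168): 7 bp
  [168,191): 23 bp
  [191,198): 7 bp
  [198,205): 7 bp
  [205,220): 15 bp
  [220,236): 16 bp
  [236,248): 12 bp
  [248,257): 9 bp
  [257,267): 10 bp
  [267,271): 4 bp
  [271,278): 7 bp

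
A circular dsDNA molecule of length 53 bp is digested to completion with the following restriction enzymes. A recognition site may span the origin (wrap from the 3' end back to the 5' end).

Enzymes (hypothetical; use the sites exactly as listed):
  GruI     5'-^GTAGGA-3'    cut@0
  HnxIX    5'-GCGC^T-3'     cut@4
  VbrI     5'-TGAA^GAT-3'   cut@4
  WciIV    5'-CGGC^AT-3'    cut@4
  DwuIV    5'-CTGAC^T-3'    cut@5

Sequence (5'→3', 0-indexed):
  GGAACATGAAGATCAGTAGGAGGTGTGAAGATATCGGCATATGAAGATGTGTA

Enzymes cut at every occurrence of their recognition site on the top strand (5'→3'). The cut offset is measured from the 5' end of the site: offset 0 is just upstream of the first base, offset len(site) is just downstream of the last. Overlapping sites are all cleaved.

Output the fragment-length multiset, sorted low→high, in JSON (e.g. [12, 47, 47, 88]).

Site scan:
  GruI GTAGGA/0: at [15, 50] ⇒ [15, 50]
  HnxIX (GCGCT, off=4): no sites
  VbrI TGAAGAT/4: at [6, 25, 41] ⇒ [10, 29, 45]
  WciIV CGGCAT/4: at [34] ⇒ [38]
  DwuIV (CTGACT, off=5): no sites

Pooled cuts: [10, 15, 29, 38, 45, 50]

Fragment lengths:
  10→15: 5 bp
  15→29: 14 bp
  29→38: 9 bp
  38→45: 7 bp
  45→50: 5 bp
  50→10 (wrap): 53-50+10 = 13 bp

[5,5,7,9,13,14]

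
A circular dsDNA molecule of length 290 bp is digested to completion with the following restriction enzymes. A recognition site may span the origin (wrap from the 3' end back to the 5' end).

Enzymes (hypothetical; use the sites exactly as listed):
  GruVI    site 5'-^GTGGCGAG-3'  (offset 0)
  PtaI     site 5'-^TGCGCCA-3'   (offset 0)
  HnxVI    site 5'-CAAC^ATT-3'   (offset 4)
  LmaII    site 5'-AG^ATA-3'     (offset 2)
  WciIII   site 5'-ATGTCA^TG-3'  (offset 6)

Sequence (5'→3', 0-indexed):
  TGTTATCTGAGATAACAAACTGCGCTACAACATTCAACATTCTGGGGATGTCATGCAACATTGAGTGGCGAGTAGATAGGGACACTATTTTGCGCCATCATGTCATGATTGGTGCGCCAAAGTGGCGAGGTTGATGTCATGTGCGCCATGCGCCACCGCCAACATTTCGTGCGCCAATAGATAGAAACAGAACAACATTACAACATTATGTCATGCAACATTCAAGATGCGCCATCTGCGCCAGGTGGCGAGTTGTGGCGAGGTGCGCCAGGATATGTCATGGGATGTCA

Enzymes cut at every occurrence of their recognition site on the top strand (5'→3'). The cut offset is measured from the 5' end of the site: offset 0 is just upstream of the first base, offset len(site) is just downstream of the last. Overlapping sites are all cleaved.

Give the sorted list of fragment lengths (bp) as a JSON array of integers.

[2,5,6,6,6,7,7,7,8,8,8,9,9,9,9,10,10,11,11,11,15,15,15,15,16,17,18,20]

Per-enzyme occurrences:
  GruVI GTGGCGAG/0: at [64, 121, 244, 254] ⇒ [64, 121, 244, 254]
  PtaI TGCGCCA/0: at [90, 112, 141, 148, 169, 227, 236, 263] ⇒ [90, 112, 141, 148, 169, 227, 236, 263]
  HnxVI CAACATT/4: at [27, 34, 55, 159, 192, 200, 215] ⇒ [31, 38, 59, 163, 196, 204, 219]
  LmaII AGATA/2: at [9, 73, 178] ⇒ [11, 75, 180]
  WciIII ATGTCATG/6: at [47, 99, 133, 207, 274, 284] ⇒ [0, 53, 105, 139, 213, 280]

All cut coordinates (distinct, sorted): [0, 11, 31, 38, 53, 59, 64, 75, 90, 105, 112, 121, 139, 141, 148, 163, 169, 180, 196, 204, 213, 219, 227, 236, 244, 254, 263, 280]

Fragment lengths:
  0→11: 11 bp
  11→31: 20 bp
  31→38: 7 bp
  38→53: 15 bp
  53→59: 6 bp
  59→64: 5 bp
  64→75: 11 bp
  75→90: 15 bp
  90→105: 15 bp
  105→112: 7 bp
  112→121: 9 bp
  121→139: 18 bp
  139→141: 2 bp
  141→148: 7 bp
  148→163: 15 bp
  163→169: 6 bp
  169→180: 11 bp
  180→196: 16 bp
  196→204: 8 bp
  204→213: 9 bp
  213→219: 6 bp
  219→227: 8 bp
  227→236: 9 bp
  236→244: 8 bp
  244→254: 10 bp
  254→263: 9 bp
  263→280: 17 bp
  280→0 (wrap): 290-280+0 = 10 bp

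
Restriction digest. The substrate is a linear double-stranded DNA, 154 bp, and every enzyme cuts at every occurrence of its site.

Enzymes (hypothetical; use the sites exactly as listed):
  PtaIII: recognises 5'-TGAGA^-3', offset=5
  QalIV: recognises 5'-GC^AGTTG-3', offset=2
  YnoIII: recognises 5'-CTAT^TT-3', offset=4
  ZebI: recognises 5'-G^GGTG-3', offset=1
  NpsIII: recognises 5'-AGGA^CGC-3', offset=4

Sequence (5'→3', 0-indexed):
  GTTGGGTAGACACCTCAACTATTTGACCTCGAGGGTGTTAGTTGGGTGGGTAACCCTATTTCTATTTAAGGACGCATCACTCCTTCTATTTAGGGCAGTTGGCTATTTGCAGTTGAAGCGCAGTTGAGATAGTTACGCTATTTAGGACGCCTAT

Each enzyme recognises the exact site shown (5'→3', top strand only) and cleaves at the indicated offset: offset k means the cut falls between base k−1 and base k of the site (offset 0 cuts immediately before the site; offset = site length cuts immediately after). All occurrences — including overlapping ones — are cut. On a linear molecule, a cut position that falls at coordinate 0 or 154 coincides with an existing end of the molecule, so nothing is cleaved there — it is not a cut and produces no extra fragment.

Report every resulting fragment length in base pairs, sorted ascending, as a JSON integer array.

Per-enzyme occurrences:
  PtaIII (TGAGA, off=5): starts [124] → cuts [129]
  QalIV (GCAGTTG, off=2): starts [94, 108, 119] → cuts [96, 110, 121]
  YnoIII (CTATTT, off=4): starts [18, 55, 61, 85, 102, 137] → cuts [22, 59, 65, 89, 106, 141]
  ZebI (GGGTG, off=1): starts [32, 43] → cuts [33, 44]
  NpsIII (AGGACGC, off=4): starts [68, 143] → cuts [72, 147]

All cut coordinates (distinct, sorted): [22, 33, 44, 59, 65, 72, 89, 96, 106, 110, 121, 129, 141, 147]

Fragments:
  [0,22): 22 bp
  [22,33): 11 bp
  [33,44): 11 bp
  [44,59): 15 bp
  [59,65): 6 bp
  [65,72): 7 bp
  [72,89): 17 bp
  [89,96): 7 bp
  [96,106): 10 bp
  [106,110): 4 bp
  [110,121): 11 bp
  [121,129): 8 bp
  [129,141): 12 bp
  [141,147): 6 bp
  [147,154): 7 bp

[4,6,6,7,7,7,8,10,11,11,11,12,15,17,22]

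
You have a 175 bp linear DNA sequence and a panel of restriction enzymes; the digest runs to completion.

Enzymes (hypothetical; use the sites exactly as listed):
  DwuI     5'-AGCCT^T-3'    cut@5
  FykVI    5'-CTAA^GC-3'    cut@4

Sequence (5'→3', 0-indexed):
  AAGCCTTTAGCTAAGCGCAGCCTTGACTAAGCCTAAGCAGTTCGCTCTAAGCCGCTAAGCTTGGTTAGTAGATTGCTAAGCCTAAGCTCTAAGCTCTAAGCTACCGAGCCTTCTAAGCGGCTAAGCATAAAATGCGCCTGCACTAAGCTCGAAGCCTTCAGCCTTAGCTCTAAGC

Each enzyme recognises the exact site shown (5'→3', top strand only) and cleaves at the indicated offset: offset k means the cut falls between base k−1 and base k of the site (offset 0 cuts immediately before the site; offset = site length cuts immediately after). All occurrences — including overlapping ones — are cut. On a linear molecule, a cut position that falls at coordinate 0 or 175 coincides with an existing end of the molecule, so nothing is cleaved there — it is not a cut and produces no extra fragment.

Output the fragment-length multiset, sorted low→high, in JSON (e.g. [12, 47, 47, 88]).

Site scan:
  DwuI (AGCCTT, off=5): starts [1, 18, 106, 152, 159] → cuts [6, 23, 111, 157, 164]
  FykVI (CTAAGC, off=4): starts [10, 26, 32, 46, 54, 75, 81, 88, 95, 112, 120, 142, 169] → cuts [14, 30, 36, 50, 58, 79, 85, 92, 99, 116, 124, 146, 173]

All cut coordinates (distinct, sorted): [6, 14, 23, 30, 36, 50, 58, 79, 85, 92, 99, 111, 116, 124, 146, 157, 164, 173]

Fragments:
  [0,6): 6 bp
  [6,14): 8 bp
  [14,23): 9 bp
  [23,30): 7 bp
  [30,36): 6 bp
  [36,50): 14 bp
  [50,58): 8 bp
  [58,79): 21 bp
  [79,85): 6 bp
  [85,92): 7 bp
  [92,99): 7 bp
  [99,111): 12 bp
  [111,116): 5 bp
  [116,124): 8 bp
  [124,146): 22 bp
  [146,157): 11 bp
  [157,164): 7 bp
  [164,173): 9 bp
  [173,175): 2 bp

[2,5,6,6,6,7,7,7,7,8,8,8,9,9,11,12,14,21,22]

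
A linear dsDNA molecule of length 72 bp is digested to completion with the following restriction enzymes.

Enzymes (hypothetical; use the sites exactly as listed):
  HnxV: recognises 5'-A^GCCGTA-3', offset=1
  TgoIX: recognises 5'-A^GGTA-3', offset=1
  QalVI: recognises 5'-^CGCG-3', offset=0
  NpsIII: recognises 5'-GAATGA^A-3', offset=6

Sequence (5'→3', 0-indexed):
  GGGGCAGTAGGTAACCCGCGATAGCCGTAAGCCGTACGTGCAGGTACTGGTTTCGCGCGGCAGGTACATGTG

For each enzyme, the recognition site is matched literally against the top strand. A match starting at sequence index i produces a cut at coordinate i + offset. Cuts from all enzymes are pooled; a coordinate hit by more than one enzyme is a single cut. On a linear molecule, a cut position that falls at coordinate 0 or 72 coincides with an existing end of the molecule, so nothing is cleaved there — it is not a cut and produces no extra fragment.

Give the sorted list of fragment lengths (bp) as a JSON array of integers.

Site scan:
  HnxV AGCCGTA/1: at [22, 29] ⇒ [23, 30]
  TgoIX AGGTA/1: at [8, 41, 61] ⇒ [9, 42, 62]
  QalVI CGCG/0: at [16, 53, 55] ⇒ [16, 53, 55]
  NpsIII (GAATGAA, off=6): no sites

Pooled cuts: [9, 16, 23, 30, 42, 53, 55, 62]

Fragment lengths:
  [0,9): 9 bp
  [9,16): 7 bp
  [16,23): 7 bp
  [23,30): 7 bp
  [30,42): 12 bp
  [42,53): 11 bp
  [53,55): 2 bp
  [55,62): 7 bp
  [62,72): 10 bp

[2,7,7,7,7,9,10,11,12]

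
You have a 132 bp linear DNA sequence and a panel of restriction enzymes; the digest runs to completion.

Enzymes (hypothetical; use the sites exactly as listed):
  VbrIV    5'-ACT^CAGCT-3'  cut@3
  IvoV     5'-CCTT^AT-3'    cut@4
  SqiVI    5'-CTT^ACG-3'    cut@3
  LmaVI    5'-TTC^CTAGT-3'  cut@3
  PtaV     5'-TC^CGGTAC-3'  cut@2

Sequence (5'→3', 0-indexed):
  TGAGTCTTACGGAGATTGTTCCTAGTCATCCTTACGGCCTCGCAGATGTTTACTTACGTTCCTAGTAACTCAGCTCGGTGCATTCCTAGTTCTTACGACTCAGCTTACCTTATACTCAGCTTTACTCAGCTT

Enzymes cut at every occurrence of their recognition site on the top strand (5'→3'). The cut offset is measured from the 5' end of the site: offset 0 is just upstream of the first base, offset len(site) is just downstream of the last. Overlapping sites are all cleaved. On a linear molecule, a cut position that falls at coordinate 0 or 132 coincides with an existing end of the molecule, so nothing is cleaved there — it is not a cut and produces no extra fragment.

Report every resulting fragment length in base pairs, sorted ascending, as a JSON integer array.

[5,6,6,6,8,9,9,10,11,12,13,15,22]

Per-enzyme occurrences:
  VbrIV ACTCAGCT/3: at [67, 97, 113, 123] ⇒ [70, 100, 116, 126]
  IvoV CCTTAT/4: at [107] ⇒ [111]
  SqiVI CTTACG/3: at [5, 30, 52, 91] ⇒ [8, 33, 55, 94]
  LmaVI TTCCTAGT/3: at [18, 58, 82] ⇒ [21, 61, 85]
  PtaV (TCCGGTAC, off=2): no sites

Pooled cuts: [8, 21, 33, 55, 61, 70, 85, 94, 100, 111, 116, 126]

Fragments:
  [0,8): 8 bp
  [8,21): 13 bp
  [21,33): 12 bp
  [33,55): 22 bp
  [55,61): 6 bp
  [61,70): 9 bp
  [70,85): 15 bp
  [85,94): 9 bp
  [94,100): 6 bp
  [100,111): 11 bp
  [111,116): 5 bp
  [116,126): 10 bp
  [126,132): 6 bp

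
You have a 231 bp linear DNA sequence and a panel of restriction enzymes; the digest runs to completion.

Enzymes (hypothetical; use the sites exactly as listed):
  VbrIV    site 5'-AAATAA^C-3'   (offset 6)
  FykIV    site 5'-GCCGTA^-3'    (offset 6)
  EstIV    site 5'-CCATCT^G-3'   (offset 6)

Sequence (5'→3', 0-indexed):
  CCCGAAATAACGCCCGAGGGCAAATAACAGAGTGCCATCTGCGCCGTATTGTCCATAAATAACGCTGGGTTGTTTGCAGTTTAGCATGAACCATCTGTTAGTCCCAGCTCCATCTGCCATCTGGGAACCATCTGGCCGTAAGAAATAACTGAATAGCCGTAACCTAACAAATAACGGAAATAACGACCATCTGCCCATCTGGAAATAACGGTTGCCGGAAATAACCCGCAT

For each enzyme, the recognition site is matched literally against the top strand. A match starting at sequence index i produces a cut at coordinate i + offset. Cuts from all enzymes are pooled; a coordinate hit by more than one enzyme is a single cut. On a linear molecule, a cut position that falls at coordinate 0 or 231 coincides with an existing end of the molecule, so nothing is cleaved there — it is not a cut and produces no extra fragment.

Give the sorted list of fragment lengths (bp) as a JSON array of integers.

Scan for sites:
  VbrIV AAATAAC/6: at [4, 21, 56, 142, 168, 177, 202, 218] ⇒ [10, 27, 62, 148, 174, 183, 208, 224]
  FykIV GCCGTA/6: at [42, 134, 155] ⇒ [48, 140, 161]
  EstIV CCATCTG/6: at [34, 90, 109, 116, 127, 186, 194] ⇒ [40, 96, 115, 122, 133, 192, 200]

Pooled cuts: [10, 27, 40, 48, 62, 96, 115, 122, 133, 140, 148, 161, 174, 183, 192, 200, 208, 224]

Fragment lengths:
  [0,10): 10 bp
  [10,27): 17 bp
  [27,40): 13 bp
  [40,48): 8 bp
  [48,62): 14 bp
  [62,96): 34 bp
  [96,115): 19 bp
  [115,122): 7 bp
  [122,133): 11 bp
  [133,140): 7 bp
  [140,148): 8 bp
  [148,161): 13 bp
  [161,174): 13 bp
  [174,183): 9 bp
  [183,192): 9 bp
  [192,200): 8 bp
  [200,208): 8 bp
  [208,224): 16 bp
  [224,231): 7 bp

[7,7,7,8,8,8,8,9,9,10,11,13,13,13,14,16,17,19,34]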